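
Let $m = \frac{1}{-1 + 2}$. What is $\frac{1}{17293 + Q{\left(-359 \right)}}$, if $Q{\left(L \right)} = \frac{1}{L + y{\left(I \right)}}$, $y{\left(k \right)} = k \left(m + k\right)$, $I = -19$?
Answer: $\frac{17}{293980} \approx 5.7827 \cdot 10^{-5}$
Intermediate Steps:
$m = 1$ ($m = 1^{-1} = 1$)
$y{\left(k \right)} = k \left(1 + k\right)$
$Q{\left(L \right)} = \frac{1}{342 + L}$ ($Q{\left(L \right)} = \frac{1}{L - 19 \left(1 - 19\right)} = \frac{1}{L - -342} = \frac{1}{L + 342} = \frac{1}{342 + L}$)
$\frac{1}{17293 + Q{\left(-359 \right)}} = \frac{1}{17293 + \frac{1}{342 - 359}} = \frac{1}{17293 + \frac{1}{-17}} = \frac{1}{17293 - \frac{1}{17}} = \frac{1}{\frac{293980}{17}} = \frac{17}{293980}$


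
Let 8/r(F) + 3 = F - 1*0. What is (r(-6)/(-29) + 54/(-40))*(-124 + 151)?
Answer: -20661/580 ≈ -35.622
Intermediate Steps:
r(F) = 8/(-3 + F) (r(F) = 8/(-3 + (F - 1*0)) = 8/(-3 + (F + 0)) = 8/(-3 + F))
(r(-6)/(-29) + 54/(-40))*(-124 + 151) = ((8/(-3 - 6))/(-29) + 54/(-40))*(-124 + 151) = ((8/(-9))*(-1/29) + 54*(-1/40))*27 = ((8*(-1/9))*(-1/29) - 27/20)*27 = (-8/9*(-1/29) - 27/20)*27 = (8/261 - 27/20)*27 = -6887/5220*27 = -20661/580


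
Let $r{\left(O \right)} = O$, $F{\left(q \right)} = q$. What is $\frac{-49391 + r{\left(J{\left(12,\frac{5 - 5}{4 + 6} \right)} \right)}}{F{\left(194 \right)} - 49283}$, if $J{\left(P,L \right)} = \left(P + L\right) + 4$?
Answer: $\frac{49375}{49089} \approx 1.0058$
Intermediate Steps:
$J{\left(P,L \right)} = 4 + L + P$ ($J{\left(P,L \right)} = \left(L + P\right) + 4 = 4 + L + P$)
$\frac{-49391 + r{\left(J{\left(12,\frac{5 - 5}{4 + 6} \right)} \right)}}{F{\left(194 \right)} - 49283} = \frac{-49391 + \left(4 + \frac{5 - 5}{4 + 6} + 12\right)}{194 - 49283} = \frac{-49391 + \left(4 + \frac{0}{10} + 12\right)}{-49089} = \left(-49391 + \left(4 + 0 \cdot \frac{1}{10} + 12\right)\right) \left(- \frac{1}{49089}\right) = \left(-49391 + \left(4 + 0 + 12\right)\right) \left(- \frac{1}{49089}\right) = \left(-49391 + 16\right) \left(- \frac{1}{49089}\right) = \left(-49375\right) \left(- \frac{1}{49089}\right) = \frac{49375}{49089}$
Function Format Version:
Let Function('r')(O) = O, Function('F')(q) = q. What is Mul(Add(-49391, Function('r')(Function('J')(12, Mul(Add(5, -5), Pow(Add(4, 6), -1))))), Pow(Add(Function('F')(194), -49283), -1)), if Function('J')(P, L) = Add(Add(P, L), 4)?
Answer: Rational(49375, 49089) ≈ 1.0058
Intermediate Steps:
Function('J')(P, L) = Add(4, L, P) (Function('J')(P, L) = Add(Add(L, P), 4) = Add(4, L, P))
Mul(Add(-49391, Function('r')(Function('J')(12, Mul(Add(5, -5), Pow(Add(4, 6), -1))))), Pow(Add(Function('F')(194), -49283), -1)) = Mul(Add(-49391, Add(4, Mul(Add(5, -5), Pow(Add(4, 6), -1)), 12)), Pow(Add(194, -49283), -1)) = Mul(Add(-49391, Add(4, Mul(0, Pow(10, -1)), 12)), Pow(-49089, -1)) = Mul(Add(-49391, Add(4, Mul(0, Rational(1, 10)), 12)), Rational(-1, 49089)) = Mul(Add(-49391, Add(4, 0, 12)), Rational(-1, 49089)) = Mul(Add(-49391, 16), Rational(-1, 49089)) = Mul(-49375, Rational(-1, 49089)) = Rational(49375, 49089)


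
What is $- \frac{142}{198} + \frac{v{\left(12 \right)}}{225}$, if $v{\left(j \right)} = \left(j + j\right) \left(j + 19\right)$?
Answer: $\frac{6409}{2475} \approx 2.5895$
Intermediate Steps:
$v{\left(j \right)} = 2 j \left(19 + j\right)$
$- \frac{142}{198} + \frac{v{\left(12 \right)}}{225} = - \frac{142}{198} + \frac{2 \cdot 12 \left(19 + 12\right)}{225} = \left(-142\right) \frac{1}{198} + 2 \cdot 12 \cdot 31 \cdot \frac{1}{225} = - \frac{71}{99} + 744 \cdot \frac{1}{225} = - \frac{71}{99} + \frac{248}{75} = \frac{6409}{2475}$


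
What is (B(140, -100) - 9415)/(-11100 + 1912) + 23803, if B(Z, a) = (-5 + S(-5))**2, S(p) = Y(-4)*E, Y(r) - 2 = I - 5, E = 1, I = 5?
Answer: 109355685/4594 ≈ 23804.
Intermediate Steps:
Y(r) = 2 (Y(r) = 2 + (5 - 5) = 2 + 0 = 2)
S(p) = 2 (S(p) = 2*1 = 2)
B(Z, a) = 9 (B(Z, a) = (-5 + 2)**2 = (-3)**2 = 9)
(B(140, -100) - 9415)/(-11100 + 1912) + 23803 = (9 - 9415)/(-11100 + 1912) + 23803 = -9406/(-9188) + 23803 = -9406*(-1/9188) + 23803 = 4703/4594 + 23803 = 109355685/4594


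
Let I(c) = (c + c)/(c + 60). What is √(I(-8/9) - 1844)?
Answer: 2*I*√8154762/133 ≈ 42.942*I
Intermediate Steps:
I(c) = 2*c/(60 + c) (I(c) = (2*c)/(60 + c) = 2*c/(60 + c))
√(I(-8/9) - 1844) = √(2*(-8/9)/(60 - 8/9) - 1844) = √(2*(-8/9)/(532/9) - 1844) = √(2*(-8/9)*(9/532) - 1844) = √(-4/133 - 1844) = √(-245256/133) = 2*I*√8154762/133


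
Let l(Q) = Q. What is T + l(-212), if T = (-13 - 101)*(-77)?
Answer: 8566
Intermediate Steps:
T = 8778 (T = -114*(-77) = 8778)
T + l(-212) = 8778 - 212 = 8566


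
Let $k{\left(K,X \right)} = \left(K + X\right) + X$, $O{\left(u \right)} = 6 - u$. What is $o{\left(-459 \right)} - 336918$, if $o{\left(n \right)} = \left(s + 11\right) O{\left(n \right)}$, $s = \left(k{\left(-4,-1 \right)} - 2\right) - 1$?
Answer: $-335988$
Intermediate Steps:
$k{\left(K,X \right)} = K + 2 X$
$s = -9$ ($s = \left(\left(-4 + 2 \left(-1\right)\right) - 2\right) - 1 = \left(\left(-4 - 2\right) - 2\right) - 1 = \left(-6 - 2\right) - 1 = -8 - 1 = -9$)
$o{\left(n \right)} = 12 - 2 n$ ($o{\left(n \right)} = \left(-9 + 11\right) \left(6 - n\right) = 2 \left(6 - n\right) = 12 - 2 n$)
$o{\left(-459 \right)} - 336918 = \left(12 - -918\right) - 336918 = \left(12 + 918\right) - 336918 = 930 - 336918 = -335988$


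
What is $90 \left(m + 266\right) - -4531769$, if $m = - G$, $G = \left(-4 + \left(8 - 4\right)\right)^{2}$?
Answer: $4555709$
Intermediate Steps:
$G = 0$ ($G = \left(-4 + \left(8 - 4\right)\right)^{2} = \left(-4 + 4\right)^{2} = 0^{2} = 0$)
$m = 0$ ($m = \left(-1\right) 0 = 0$)
$90 \left(m + 266\right) - -4531769 = 90 \left(0 + 266\right) - -4531769 = 90 \cdot 266 + 4531769 = 23940 + 4531769 = 4555709$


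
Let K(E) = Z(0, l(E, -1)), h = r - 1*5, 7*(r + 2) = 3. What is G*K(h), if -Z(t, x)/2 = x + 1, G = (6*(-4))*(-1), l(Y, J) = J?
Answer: 0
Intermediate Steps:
r = -11/7 (r = -2 + (⅐)*3 = -2 + 3/7 = -11/7 ≈ -1.5714)
G = 24 (G = -24*(-1) = 24)
Z(t, x) = -2 - 2*x (Z(t, x) = -2*(x + 1) = -2*(1 + x) = -2 - 2*x)
h = -46/7 (h = -11/7 - 1*5 = -11/7 - 5 = -46/7 ≈ -6.5714)
K(E) = 0 (K(E) = -2 - 2*(-1) = -2 + 2 = 0)
G*K(h) = 24*0 = 0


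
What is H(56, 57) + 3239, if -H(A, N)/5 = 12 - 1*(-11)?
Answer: 3124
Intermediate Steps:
H(A, N) = -115 (H(A, N) = -5*(12 - 1*(-11)) = -5*(12 + 11) = -5*23 = -115)
H(56, 57) + 3239 = -115 + 3239 = 3124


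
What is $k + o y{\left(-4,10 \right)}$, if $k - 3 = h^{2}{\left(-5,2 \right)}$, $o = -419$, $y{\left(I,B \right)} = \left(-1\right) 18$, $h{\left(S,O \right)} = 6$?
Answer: $7581$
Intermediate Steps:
$y{\left(I,B \right)} = -18$
$k = 39$ ($k = 3 + 6^{2} = 3 + 36 = 39$)
$k + o y{\left(-4,10 \right)} = 39 - -7542 = 39 + 7542 = 7581$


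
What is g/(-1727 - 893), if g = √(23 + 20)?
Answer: -√43/2620 ≈ -0.0025028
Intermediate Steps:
g = √43 ≈ 6.5574
g/(-1727 - 893) = √43/(-1727 - 893) = √43/(-2620) = √43*(-1/2620) = -√43/2620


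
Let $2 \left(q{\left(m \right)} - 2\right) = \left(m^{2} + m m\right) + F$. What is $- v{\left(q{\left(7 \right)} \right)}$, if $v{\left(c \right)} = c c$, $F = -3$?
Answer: $- \frac{9801}{4} \approx -2450.3$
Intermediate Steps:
$q{\left(m \right)} = \frac{1}{2} + m^{2}$ ($q{\left(m \right)} = 2 + \frac{\left(m^{2} + m m\right) - 3}{2} = 2 + \frac{\left(m^{2} + m^{2}\right) - 3}{2} = 2 + \frac{2 m^{2} - 3}{2} = 2 + \frac{-3 + 2 m^{2}}{2} = 2 + \left(- \frac{3}{2} + m^{2}\right) = \frac{1}{2} + m^{2}$)
$v{\left(c \right)} = c^{2}$
$- v{\left(q{\left(7 \right)} \right)} = - \left(\frac{1}{2} + 7^{2}\right)^{2} = - \left(\frac{1}{2} + 49\right)^{2} = - \left(\frac{99}{2}\right)^{2} = \left(-1\right) \frac{9801}{4} = - \frac{9801}{4}$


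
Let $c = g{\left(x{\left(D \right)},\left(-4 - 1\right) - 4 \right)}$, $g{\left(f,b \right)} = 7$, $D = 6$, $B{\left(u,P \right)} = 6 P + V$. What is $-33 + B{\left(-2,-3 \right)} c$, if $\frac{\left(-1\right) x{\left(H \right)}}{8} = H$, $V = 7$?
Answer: $-110$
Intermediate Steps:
$B{\left(u,P \right)} = 7 + 6 P$ ($B{\left(u,P \right)} = 6 P + 7 = 7 + 6 P$)
$x{\left(H \right)} = - 8 H$
$c = 7$
$-33 + B{\left(-2,-3 \right)} c = -33 + \left(7 + 6 \left(-3\right)\right) 7 = -33 + \left(7 - 18\right) 7 = -33 - 77 = -110$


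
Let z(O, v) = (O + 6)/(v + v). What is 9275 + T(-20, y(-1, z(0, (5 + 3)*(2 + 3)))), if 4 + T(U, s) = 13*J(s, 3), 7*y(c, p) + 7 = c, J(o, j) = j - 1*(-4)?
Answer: 9362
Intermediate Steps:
J(o, j) = 4 + j (J(o, j) = j + 4 = 4 + j)
z(O, v) = (6 + O)/(2*v) (z(O, v) = (6 + O)/((2*v)) = (6 + O)*(1/(2*v)) = (6 + O)/(2*v))
y(c, p) = -1 + c/7
T(U, s) = 87 (T(U, s) = -4 + 13*(4 + 3) = -4 + 13*7 = -4 + 91 = 87)
9275 + T(-20, y(-1, z(0, (5 + 3)*(2 + 3)))) = 9275 + 87 = 9362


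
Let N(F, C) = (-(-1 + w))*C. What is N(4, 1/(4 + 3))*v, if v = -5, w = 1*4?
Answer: 15/7 ≈ 2.1429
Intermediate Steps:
w = 4
N(F, C) = -3*C (N(F, C) = (-(-1 + 4))*C = (-1*3)*C = -3*C)
N(4, 1/(4 + 3))*v = -3/(4 + 3)*(-5) = -3/7*(-5) = 15/7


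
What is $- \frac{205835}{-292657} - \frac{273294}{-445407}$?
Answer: $\frac{57220584001}{43450492133} \approx 1.3169$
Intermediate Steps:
$- \frac{205835}{-292657} - \frac{273294}{-445407} = \left(-205835\right) \left(- \frac{1}{292657}\right) - - \frac{91098}{148469} = \frac{205835}{292657} + \frac{91098}{148469} = \frac{57220584001}{43450492133}$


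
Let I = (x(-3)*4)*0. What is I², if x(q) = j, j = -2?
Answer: 0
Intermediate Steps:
x(q) = -2
I = 0 (I = -2*4*0 = -8*0 = 0)
I² = 0² = 0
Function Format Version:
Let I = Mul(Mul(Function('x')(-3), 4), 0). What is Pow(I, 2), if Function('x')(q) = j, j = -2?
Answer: 0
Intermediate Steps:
Function('x')(q) = -2
I = 0 (I = Mul(Mul(-2, 4), 0) = Mul(-8, 0) = 0)
Pow(I, 2) = Pow(0, 2) = 0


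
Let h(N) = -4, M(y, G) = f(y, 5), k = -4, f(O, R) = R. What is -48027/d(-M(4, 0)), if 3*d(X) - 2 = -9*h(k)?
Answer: -144081/38 ≈ -3791.6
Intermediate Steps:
M(y, G) = 5
d(X) = 38/3 (d(X) = 2/3 + (-9*(-4))/3 = 2/3 + (1/3)*36 = 2/3 + 12 = 38/3)
-48027/d(-M(4, 0)) = -48027/38/3 = -48027*3/38 = -144081/38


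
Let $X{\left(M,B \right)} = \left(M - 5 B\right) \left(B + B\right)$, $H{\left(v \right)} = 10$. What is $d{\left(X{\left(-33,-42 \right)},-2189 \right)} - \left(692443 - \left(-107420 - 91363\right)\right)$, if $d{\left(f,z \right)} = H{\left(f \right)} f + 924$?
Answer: $-1038982$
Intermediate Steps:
$X{\left(M,B \right)} = 2 B \left(M - 5 B\right)$ ($X{\left(M,B \right)} = \left(M - 5 B\right) 2 B = 2 B \left(M - 5 B\right)$)
$d{\left(f,z \right)} = 924 + 10 f$ ($d{\left(f,z \right)} = 10 f + 924 = 924 + 10 f$)
$d{\left(X{\left(-33,-42 \right)},-2189 \right)} - \left(692443 - \left(-107420 - 91363\right)\right) = \left(924 + 10 \cdot 2 \left(-42\right) \left(-33 - -210\right)\right) - \left(692443 - \left(-107420 - 91363\right)\right) = \left(924 + 10 \cdot 2 \left(-42\right) \left(-33 + 210\right)\right) - \left(692443 - -198783\right) = \left(924 + 10 \cdot 2 \left(-42\right) 177\right) - \left(692443 + 198783\right) = \left(924 + 10 \left(-14868\right)\right) - 891226 = \left(924 - 148680\right) - 891226 = -147756 - 891226 = -1038982$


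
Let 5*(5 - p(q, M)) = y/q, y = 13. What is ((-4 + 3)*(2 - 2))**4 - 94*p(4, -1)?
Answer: -4089/10 ≈ -408.90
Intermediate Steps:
p(q, M) = 5 - 13/(5*q)
((-4 + 3)*(2 - 2))**4 - 94*p(4, -1) = ((-4 + 3)*(2 - 2))**4 - 94*(5 - 13/5/4) = (-1*0)**4 - 94*(5 - 13/5*1/4) = 0**4 - 94*(5 - 13/20) = 0 - 94*87/20 = 0 - 4089/10 = -4089/10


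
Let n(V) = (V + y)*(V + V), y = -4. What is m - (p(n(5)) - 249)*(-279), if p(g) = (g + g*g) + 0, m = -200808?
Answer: -239589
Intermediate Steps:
n(V) = 2*V*(-4 + V) (n(V) = (V - 4)*(V + V) = (-4 + V)*(2*V) = 2*V*(-4 + V))
p(g) = g + g**2 (p(g) = (g + g**2) + 0 = g + g**2)
m - (p(n(5)) - 249)*(-279) = -200808 - ((2*5*(-4 + 5))*(1 + 2*5*(-4 + 5)) - 249)*(-279) = -200808 - ((2*5*1)*(1 + 2*5*1) - 249)*(-279) = -200808 - (10*(1 + 10) - 249)*(-279) = -200808 - (10*11 - 249)*(-279) = -200808 - (110 - 249)*(-279) = -200808 - (-139)*(-279) = -200808 - 1*38781 = -200808 - 38781 = -239589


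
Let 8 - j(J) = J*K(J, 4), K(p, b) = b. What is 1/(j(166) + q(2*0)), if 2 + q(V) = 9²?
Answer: -1/577 ≈ -0.0017331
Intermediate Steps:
j(J) = 8 - 4*J (j(J) = 8 - J*4 = 8 - 4*J)
q(V) = 79 (q(V) = -2 + 9² = -2 + 81 = 79)
1/(j(166) + q(2*0)) = 1/((8 - 4*166) + 79) = 1/((8 - 664) + 79) = 1/(-656 + 79) = 1/(-577) = -1/577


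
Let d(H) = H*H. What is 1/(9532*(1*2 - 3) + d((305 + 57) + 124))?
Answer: 1/226664 ≈ 4.4118e-6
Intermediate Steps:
d(H) = H²
1/(9532*(1*2 - 3) + d((305 + 57) + 124)) = 1/(9532*(1*2 - 3) + ((305 + 57) + 124)²) = 1/(9532*(2 - 3) + (362 + 124)²) = 1/(9532*(-1) + 486²) = 1/(-9532 + 236196) = 1/226664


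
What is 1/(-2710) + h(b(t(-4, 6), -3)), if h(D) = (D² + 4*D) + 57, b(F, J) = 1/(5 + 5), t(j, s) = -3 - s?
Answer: 1555801/27100 ≈ 57.410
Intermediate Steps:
b(F, J) = ⅒ (b(F, J) = 1/10 = ⅒)
h(D) = 57 + D² + 4*D
1/(-2710) + h(b(t(-4, 6), -3)) = 1/(-2710) + (57 + (⅒)² + 4*(⅒)) = -1/2710 + (57 + 1/100 + ⅖) = -1/2710 + 5741/100 = 1555801/27100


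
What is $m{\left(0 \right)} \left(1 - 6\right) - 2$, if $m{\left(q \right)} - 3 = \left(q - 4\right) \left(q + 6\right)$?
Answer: $103$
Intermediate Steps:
$m{\left(q \right)} = 3 + \left(-4 + q\right) \left(6 + q\right)$ ($m{\left(q \right)} = 3 + \left(q - 4\right) \left(q + 6\right) = 3 + \left(-4 + q\right) \left(6 + q\right)$)
$m{\left(0 \right)} \left(1 - 6\right) - 2 = \left(-21 + 0^{2} + 2 \cdot 0\right) \left(1 - 6\right) - 2 = \left(-21 + 0 + 0\right) \left(-5\right) - 2 = \left(-21\right) \left(-5\right) - 2 = 105 - 2 = 103$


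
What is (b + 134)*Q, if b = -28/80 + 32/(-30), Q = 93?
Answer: 49321/4 ≈ 12330.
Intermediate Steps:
b = -17/12 (b = -28*1/80 + 32*(-1/30) = -7/20 - 16/15 = -17/12 ≈ -1.4167)
(b + 134)*Q = (-17/12 + 134)*93 = (1591/12)*93 = 49321/4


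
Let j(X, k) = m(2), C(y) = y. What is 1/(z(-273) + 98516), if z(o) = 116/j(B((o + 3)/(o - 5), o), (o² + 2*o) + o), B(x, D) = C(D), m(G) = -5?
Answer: 5/492464 ≈ 1.0153e-5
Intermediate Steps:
B(x, D) = D
j(X, k) = -5
z(o) = -116/5 (z(o) = 116/(-5) = 116*(-⅕) = -116/5)
1/(z(-273) + 98516) = 1/(-116/5 + 98516) = 1/(492464/5) = 5/492464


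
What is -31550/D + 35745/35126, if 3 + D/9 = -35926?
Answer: 12666764245/11358378486 ≈ 1.1152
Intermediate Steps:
D = -323361 (D = -27 + 9*(-35926) = -27 - 323334 = -323361)
-31550/D + 35745/35126 = -31550/(-323361) + 35745/35126 = -31550*(-1/323361) + 35745*(1/35126) = 31550/323361 + 35745/35126 = 12666764245/11358378486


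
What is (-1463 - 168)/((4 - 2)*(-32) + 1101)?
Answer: -1631/1037 ≈ -1.5728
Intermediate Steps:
(-1463 - 168)/((4 - 2)*(-32) + 1101) = -1631/(2*(-32) + 1101) = -1631/(-64 + 1101) = -1631/1037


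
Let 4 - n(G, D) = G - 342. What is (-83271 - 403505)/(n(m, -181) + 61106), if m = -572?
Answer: -60847/7753 ≈ -7.8482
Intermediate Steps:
n(G, D) = 346 - G (n(G, D) = 4 - (G - 342) = 4 - (-342 + G) = 4 + (342 - G) = 346 - G)
(-83271 - 403505)/(n(m, -181) + 61106) = (-83271 - 403505)/((346 - 1*(-572)) + 61106) = -486776/((346 + 572) + 61106) = -486776/(918 + 61106) = -486776/62024 = -486776*1/62024 = -60847/7753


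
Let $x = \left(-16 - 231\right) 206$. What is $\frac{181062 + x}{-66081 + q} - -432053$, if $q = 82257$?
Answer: $\frac{1747254877}{4044} \approx 4.3206 \cdot 10^{5}$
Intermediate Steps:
$x = -50882$ ($x = \left(-247\right) 206 = -50882$)
$\frac{181062 + x}{-66081 + q} - -432053 = \frac{181062 - 50882}{-66081 + 82257} - -432053 = \frac{130180}{16176} + 432053 = 130180 \cdot \frac{1}{16176} + 432053 = \frac{32545}{4044} + 432053 = \frac{1747254877}{4044}$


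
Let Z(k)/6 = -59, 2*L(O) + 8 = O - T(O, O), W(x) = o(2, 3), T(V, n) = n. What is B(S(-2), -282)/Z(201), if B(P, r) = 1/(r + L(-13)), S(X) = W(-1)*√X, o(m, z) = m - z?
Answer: 1/101244 ≈ 9.8771e-6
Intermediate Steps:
W(x) = -1 (W(x) = 2 - 1*3 = 2 - 3 = -1)
L(O) = -4 (L(O) = -4 + (O - O)/2 = -4 + (½)*0 = -4 + 0 = -4)
S(X) = -√X
B(P, r) = 1/(-4 + r) (B(P, r) = 1/(r - 4) = 1/(-4 + r))
Z(k) = -354 (Z(k) = 6*(-59) = -354)
B(S(-2), -282)/Z(201) = 1/(-4 - 282*(-354)) = -1/354/(-286) = -1/286*(-1/354) = 1/101244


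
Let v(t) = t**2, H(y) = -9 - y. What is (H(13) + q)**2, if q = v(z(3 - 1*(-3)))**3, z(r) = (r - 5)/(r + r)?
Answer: 4315392485572609/8916100448256 ≈ 484.00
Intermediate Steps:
z(r) = (-5 + r)/(2*r) (z(r) = (-5 + r)/((2*r)) = (-5 + r)*(1/(2*r)) = (-5 + r)/(2*r))
q = 1/2985984 (q = (((-5 + (3 - 1*(-3)))/(2*(3 - 1*(-3))))**2)**3 = (((-5 + (3 + 3))/(2*(3 + 3)))**2)**3 = (((1/2)*(-5 + 6)/6)**2)**3 = (((1/2)*(1/6)*1)**2)**3 = ((1/12)**2)**3 = (1/144)**3 = 1/2985984 ≈ 3.3490e-7)
(H(13) + q)**2 = ((-9 - 1*13) + 1/2985984)**2 = ((-9 - 13) + 1/2985984)**2 = (-22 + 1/2985984)**2 = (-65691647/2985984)**2 = 4315392485572609/8916100448256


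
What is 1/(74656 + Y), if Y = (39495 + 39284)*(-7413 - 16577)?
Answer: -1/1889833554 ≈ -5.2915e-10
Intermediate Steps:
Y = -1889908210 (Y = 78779*(-23990) = -1889908210)
1/(74656 + Y) = 1/(74656 - 1889908210) = 1/(-1889833554) = -1/1889833554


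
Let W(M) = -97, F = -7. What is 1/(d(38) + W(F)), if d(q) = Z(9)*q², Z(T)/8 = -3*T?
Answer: -1/312001 ≈ -3.2051e-6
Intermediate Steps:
Z(T) = -24*T (Z(T) = 8*(-3*T) = -24*T)
d(q) = -216*q² (d(q) = (-24*9)*q² = -216*q²)
1/(d(38) + W(F)) = 1/(-216*38² - 97) = 1/(-216*1444 - 97) = 1/(-311904 - 97) = 1/(-312001) = -1/312001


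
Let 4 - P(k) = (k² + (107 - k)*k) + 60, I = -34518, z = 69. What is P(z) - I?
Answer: 27079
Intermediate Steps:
P(k) = -56 - k² - k*(107 - k) (P(k) = 4 - ((k² + (107 - k)*k) + 60) = 4 - ((k² + k*(107 - k)) + 60) = 4 - (60 + k² + k*(107 - k)) = 4 + (-60 - k² - k*(107 - k)) = -56 - k² - k*(107 - k))
P(z) - I = (-56 - 107*69) - 1*(-34518) = (-56 - 7383) + 34518 = -7439 + 34518 = 27079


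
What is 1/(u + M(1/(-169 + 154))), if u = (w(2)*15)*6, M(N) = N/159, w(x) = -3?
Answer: -2385/643951 ≈ -0.0037037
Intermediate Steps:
M(N) = N/159 (M(N) = N*(1/159) = N/159)
u = -270 (u = -3*15*6 = -45*6 = -270)
1/(u + M(1/(-169 + 154))) = 1/(-270 + 1/(159*(-169 + 154))) = 1/(-270 + (1/159)/(-15)) = 1/(-270 + (1/159)*(-1/15)) = 1/(-270 - 1/2385) = 1/(-643951/2385) = -2385/643951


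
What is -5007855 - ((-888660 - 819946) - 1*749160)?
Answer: -2550089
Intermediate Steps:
-5007855 - ((-888660 - 819946) - 1*749160) = -5007855 - (-1708606 - 749160) = -5007855 - 1*(-2457766) = -5007855 + 2457766 = -2550089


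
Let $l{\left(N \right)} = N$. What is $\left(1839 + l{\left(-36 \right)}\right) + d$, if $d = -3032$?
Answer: $-1229$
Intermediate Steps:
$\left(1839 + l{\left(-36 \right)}\right) + d = \left(1839 - 36\right) - 3032 = 1803 - 3032 = -1229$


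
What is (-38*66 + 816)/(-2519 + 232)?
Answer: 1692/2287 ≈ 0.73983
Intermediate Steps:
(-38*66 + 816)/(-2519 + 232) = (-2508 + 816)/(-2287) = -1692*(-1/2287) = 1692/2287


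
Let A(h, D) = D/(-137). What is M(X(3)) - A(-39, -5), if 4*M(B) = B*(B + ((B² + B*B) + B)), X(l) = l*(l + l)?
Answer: 421681/137 ≈ 3078.0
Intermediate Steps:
X(l) = 2*l² (X(l) = l*(2*l) = 2*l²)
A(h, D) = -D/137 (A(h, D) = D*(-1/137) = -D/137)
M(B) = B*(2*B + 2*B²)/4 (M(B) = (B*(B + ((B² + B*B) + B)))/4 = (B*(B + ((B² + B²) + B)))/4 = (B*(B + (2*B² + B)))/4 = (B*(B + (B + 2*B²)))/4 = (B*(2*B + 2*B²))/4 = B*(2*B + 2*B²)/4)
M(X(3)) - A(-39, -5) = (2*3²)²*(1 + 2*3²)/2 - (-1)*(-5)/137 = (2*9)²*(1 + 2*9)/2 - 1*5/137 = (½)*18²*(1 + 18) - 5/137 = (½)*324*19 - 5/137 = 3078 - 5/137 = 421681/137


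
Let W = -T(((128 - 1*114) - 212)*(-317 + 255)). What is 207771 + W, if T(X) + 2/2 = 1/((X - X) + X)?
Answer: 2550609071/12276 ≈ 2.0777e+5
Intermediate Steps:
T(X) = -1 + 1/X (T(X) = -1 + 1/((X - X) + X) = -1 + 1/(0 + X) = -1 + 1/X)
W = 12275/12276 (W = -(1 - ((128 - 1*114) - 212)*(-317 + 255))/(((128 - 1*114) - 212)*(-317 + 255)) = -(1 - ((128 - 114) - 212)*(-62))/(((128 - 114) - 212)*(-62)) = -(1 - (14 - 212)*(-62))/((14 - 212)*(-62)) = -(1 - (-198)*(-62))/((-198*(-62))) = -(1 - 1*12276)/12276 = -(1 - 12276)/12276 = -(-12275)/12276 = -1*(-12275/12276) = 12275/12276 ≈ 0.99992)
207771 + W = 207771 + 12275/12276 = 2550609071/12276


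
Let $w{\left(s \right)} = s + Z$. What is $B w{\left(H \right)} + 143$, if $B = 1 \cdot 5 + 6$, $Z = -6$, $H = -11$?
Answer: $-44$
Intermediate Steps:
$B = 11$ ($B = 5 + 6 = 11$)
$w{\left(s \right)} = -6 + s$ ($w{\left(s \right)} = s - 6 = -6 + s$)
$B w{\left(H \right)} + 143 = 11 \left(-6 - 11\right) + 143 = 11 \left(-17\right) + 143 = -187 + 143 = -44$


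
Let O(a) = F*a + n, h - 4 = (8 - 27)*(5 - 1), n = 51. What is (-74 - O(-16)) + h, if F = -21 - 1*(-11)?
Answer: -357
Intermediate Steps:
F = -10 (F = -21 + 11 = -10)
h = -72 (h = 4 + (8 - 27)*(5 - 1) = 4 - 19*4 = 4 - 76 = -72)
O(a) = 51 - 10*a (O(a) = -10*a + 51 = 51 - 10*a)
(-74 - O(-16)) + h = (-74 - (51 - 10*(-16))) - 72 = (-74 - (51 + 160)) - 72 = (-74 - 1*211) - 72 = (-74 - 211) - 72 = -285 - 72 = -357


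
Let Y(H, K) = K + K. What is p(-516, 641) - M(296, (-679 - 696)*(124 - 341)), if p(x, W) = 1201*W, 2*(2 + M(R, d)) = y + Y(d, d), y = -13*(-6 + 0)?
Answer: 471429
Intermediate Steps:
y = 78 (y = -13*(-6) = 78)
Y(H, K) = 2*K
M(R, d) = 37 + d (M(R, d) = -2 + (78 + 2*d)/2 = -2 + (39 + d) = 37 + d)
p(-516, 641) - M(296, (-679 - 696)*(124 - 341)) = 1201*641 - (37 + (-679 - 696)*(124 - 341)) = 769841 - (37 - 1375*(-217)) = 769841 - (37 + 298375) = 769841 - 1*298412 = 769841 - 298412 = 471429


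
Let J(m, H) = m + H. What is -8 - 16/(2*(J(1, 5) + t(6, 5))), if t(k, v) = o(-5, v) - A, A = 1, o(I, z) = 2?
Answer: -64/7 ≈ -9.1429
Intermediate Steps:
J(m, H) = H + m
t(k, v) = 1 (t(k, v) = 2 - 1*1 = 2 - 1 = 1)
-8 - 16/(2*(J(1, 5) + t(6, 5))) = -8 - 16/(2*((5 + 1) + 1)) = -8 - 16/(2*(6 + 1)) = -8 - 16/(2*7) = -8 - 16/14 = -8 + (1/14)*(-16) = -8 - 8/7 = -64/7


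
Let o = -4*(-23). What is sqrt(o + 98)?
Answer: sqrt(190) ≈ 13.784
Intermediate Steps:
o = 92
sqrt(o + 98) = sqrt(92 + 98) = sqrt(190)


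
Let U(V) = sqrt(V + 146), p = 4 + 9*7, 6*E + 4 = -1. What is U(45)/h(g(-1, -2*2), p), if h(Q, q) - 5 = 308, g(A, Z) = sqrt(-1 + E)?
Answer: sqrt(191)/313 ≈ 0.044154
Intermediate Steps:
E = -5/6 (E = -2/3 + (1/6)*(-1) = -2/3 - 1/6 = -5/6 ≈ -0.83333)
p = 67 (p = 4 + 63 = 67)
g(A, Z) = I*sqrt(66)/6 (g(A, Z) = sqrt(-1 - 5/6) = sqrt(-11/6) = I*sqrt(66)/6)
U(V) = sqrt(146 + V)
h(Q, q) = 313 (h(Q, q) = 5 + 308 = 313)
U(45)/h(g(-1, -2*2), p) = sqrt(146 + 45)/313 = sqrt(191)*(1/313) = sqrt(191)/313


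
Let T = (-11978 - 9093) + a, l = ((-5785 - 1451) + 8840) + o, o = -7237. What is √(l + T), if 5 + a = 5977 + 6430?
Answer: I*√14302 ≈ 119.59*I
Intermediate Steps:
a = 12402 (a = -5 + (5977 + 6430) = -5 + 12407 = 12402)
l = -5633 (l = ((-5785 - 1451) + 8840) - 7237 = (-7236 + 8840) - 7237 = 1604 - 7237 = -5633)
T = -8669 (T = (-11978 - 9093) + 12402 = -21071 + 12402 = -8669)
√(l + T) = √(-5633 - 8669) = √(-14302) = I*√14302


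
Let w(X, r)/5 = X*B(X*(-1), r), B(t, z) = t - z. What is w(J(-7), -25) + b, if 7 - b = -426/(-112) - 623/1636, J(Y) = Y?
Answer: -25570547/22904 ≈ -1116.4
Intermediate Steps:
b = 81933/22904 (b = 7 - (-426/(-112) - 623/1636) = 7 - (-426*(-1/112) - 623*1/1636) = 7 - (213/56 - 623/1636) = 7 - 1*78395/22904 = 7 - 78395/22904 = 81933/22904 ≈ 3.5772)
w(X, r) = 5*X*(-X - r) (w(X, r) = 5*(X*(X*(-1) - r)) = 5*(X*(-X - r)) = 5*X*(-X - r))
w(J(-7), -25) + b = -5*(-7)*(-7 - 25) + 81933/22904 = -5*(-7)*(-32) + 81933/22904 = -1120 + 81933/22904 = -25570547/22904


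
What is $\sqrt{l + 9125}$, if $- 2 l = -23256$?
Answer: $\sqrt{20753} \approx 144.06$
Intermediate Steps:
$l = 11628$ ($l = \left(- \frac{1}{2}\right) \left(-23256\right) = 11628$)
$\sqrt{l + 9125} = \sqrt{11628 + 9125} = \sqrt{20753}$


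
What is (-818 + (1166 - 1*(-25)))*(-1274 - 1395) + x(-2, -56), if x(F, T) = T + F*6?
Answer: -995605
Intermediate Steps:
x(F, T) = T + 6*F
(-818 + (1166 - 1*(-25)))*(-1274 - 1395) + x(-2, -56) = (-818 + (1166 - 1*(-25)))*(-1274 - 1395) + (-56 + 6*(-2)) = (-818 + (1166 + 25))*(-2669) + (-56 - 12) = (-818 + 1191)*(-2669) - 68 = 373*(-2669) - 68 = -995537 - 68 = -995605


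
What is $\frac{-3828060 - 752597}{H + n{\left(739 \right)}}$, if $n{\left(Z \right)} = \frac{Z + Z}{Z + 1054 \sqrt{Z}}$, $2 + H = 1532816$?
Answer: $- \frac{974360051367777025}{326047710291353794} + \frac{2414006239 \sqrt{739}}{652095420582707588} \approx -2.9884$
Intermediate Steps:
$H = 1532814$ ($H = -2 + 1532816 = 1532814$)
$n{\left(Z \right)} = \frac{2 Z}{Z + 1054 \sqrt{Z}}$
$\frac{-3828060 - 752597}{H + n{\left(739 \right)}} = \frac{-3828060 - 752597}{1532814 + 2 \cdot 739 \frac{1}{739 + 1054 \sqrt{739}}} = - \frac{4580657}{1532814 + \frac{1478}{739 + 1054 \sqrt{739}}}$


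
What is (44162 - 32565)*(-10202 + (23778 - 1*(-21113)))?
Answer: 402288333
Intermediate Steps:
(44162 - 32565)*(-10202 + (23778 - 1*(-21113))) = 11597*(-10202 + (23778 + 21113)) = 11597*(-10202 + 44891) = 11597*34689 = 402288333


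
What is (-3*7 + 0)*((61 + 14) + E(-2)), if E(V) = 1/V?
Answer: -3129/2 ≈ -1564.5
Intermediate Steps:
(-3*7 + 0)*((61 + 14) + E(-2)) = (-3*7 + 0)*((61 + 14) + 1/(-2)) = (-21 + 0)*(75 - ½) = -21*149/2 = -3129/2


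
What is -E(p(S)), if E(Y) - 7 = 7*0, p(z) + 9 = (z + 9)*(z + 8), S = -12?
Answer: -7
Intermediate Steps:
p(z) = -9 + (8 + z)*(9 + z) (p(z) = -9 + (z + 9)*(z + 8) = -9 + (9 + z)*(8 + z) = -9 + (8 + z)*(9 + z))
E(Y) = 7 (E(Y) = 7 + 7*0 = 7 + 0 = 7)
-E(p(S)) = -1*7 = -7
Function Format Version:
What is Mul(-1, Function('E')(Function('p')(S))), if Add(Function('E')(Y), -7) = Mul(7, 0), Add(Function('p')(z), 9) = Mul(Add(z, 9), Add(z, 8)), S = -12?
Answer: -7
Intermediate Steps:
Function('p')(z) = Add(-9, Mul(Add(8, z), Add(9, z))) (Function('p')(z) = Add(-9, Mul(Add(z, 9), Add(z, 8))) = Add(-9, Mul(Add(9, z), Add(8, z))) = Add(-9, Mul(Add(8, z), Add(9, z))))
Function('E')(Y) = 7 (Function('E')(Y) = Add(7, Mul(7, 0)) = Add(7, 0) = 7)
Mul(-1, Function('E')(Function('p')(S))) = Mul(-1, 7) = -7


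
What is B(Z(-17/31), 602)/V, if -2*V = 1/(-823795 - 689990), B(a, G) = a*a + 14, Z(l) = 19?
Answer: 1135338750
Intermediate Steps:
B(a, G) = 14 + a² (B(a, G) = a² + 14 = 14 + a²)
V = 1/3027570 (V = -1/(2*(-823795 - 689990)) = -½/(-1513785) = -½*(-1/1513785) = 1/3027570 ≈ 3.3030e-7)
B(Z(-17/31), 602)/V = (14 + 19²)/(1/3027570) = (14 + 361)*3027570 = 375*3027570 = 1135338750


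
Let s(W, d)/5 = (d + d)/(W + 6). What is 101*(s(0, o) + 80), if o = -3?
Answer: 7575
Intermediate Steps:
s(W, d) = 10*d/(6 + W) (s(W, d) = 5*((d + d)/(W + 6)) = 5*((2*d)/(6 + W)) = 5*(2*d/(6 + W)) = 10*d/(6 + W))
101*(s(0, o) + 80) = 101*(10*(-3)/(6 + 0) + 80) = 101*(10*(-3)/6 + 80) = 101*(10*(-3)*(⅙) + 80) = 101*(-5 + 80) = 101*75 = 7575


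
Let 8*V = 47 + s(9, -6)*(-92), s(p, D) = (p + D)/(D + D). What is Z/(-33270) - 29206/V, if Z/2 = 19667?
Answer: -388811117/116445 ≈ -3339.0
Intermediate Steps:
Z = 39334 (Z = 2*19667 = 39334)
s(p, D) = (D + p)/(2*D) (s(p, D) = (D + p)/((2*D)) = (D + p)*(1/(2*D)) = (D + p)/(2*D))
V = 35/4 (V = (47 + ((1/2)*(-6 + 9)/(-6))*(-92))/8 = (47 + ((1/2)*(-1/6)*3)*(-92))/8 = (47 - 1/4*(-92))/8 = (47 + 23)/8 = (1/8)*70 = 35/4 ≈ 8.7500)
Z/(-33270) - 29206/V = 39334/(-33270) - 29206/35/4 = 39334*(-1/33270) - 29206*4/35 = -19667/16635 - 116824/35 = -388811117/116445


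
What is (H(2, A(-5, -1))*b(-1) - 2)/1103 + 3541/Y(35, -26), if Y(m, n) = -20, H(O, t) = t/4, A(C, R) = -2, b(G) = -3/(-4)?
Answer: -7811541/44120 ≈ -177.05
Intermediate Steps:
b(G) = 3/4 (b(G) = -3*(-1/4) = 3/4)
H(O, t) = t/4 (H(O, t) = t*(1/4) = t/4)
(H(2, A(-5, -1))*b(-1) - 2)/1103 + 3541/Y(35, -26) = (((1/4)*(-2))*(3/4) - 2)/1103 + 3541/(-20) = (-1/2*3/4 - 2)*(1/1103) + 3541*(-1/20) = (-3/8 - 2)*(1/1103) - 3541/20 = -19/8*1/1103 - 3541/20 = -19/8824 - 3541/20 = -7811541/44120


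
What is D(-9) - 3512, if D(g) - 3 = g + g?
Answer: -3527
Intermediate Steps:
D(g) = 3 + 2*g (D(g) = 3 + (g + g) = 3 + 2*g)
D(-9) - 3512 = (3 + 2*(-9)) - 3512 = (3 - 18) - 3512 = -15 - 3512 = -3527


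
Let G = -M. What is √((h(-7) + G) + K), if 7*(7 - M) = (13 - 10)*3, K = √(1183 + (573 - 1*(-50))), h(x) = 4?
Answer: √(-84 + 49*√1806)/7 ≈ 6.3861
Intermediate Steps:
K = √1806 (K = √(1183 + (573 + 50)) = √(1183 + 623) = √1806 ≈ 42.497)
M = 40/7 (M = 7 - (13 - 10)*3/7 = 7 - 3*3/7 = 7 - ⅐*9 = 7 - 9/7 = 40/7 ≈ 5.7143)
G = -40/7 (G = -1*40/7 = -40/7 ≈ -5.7143)
√((h(-7) + G) + K) = √((4 - 40/7) + √1806) = √(-12/7 + √1806)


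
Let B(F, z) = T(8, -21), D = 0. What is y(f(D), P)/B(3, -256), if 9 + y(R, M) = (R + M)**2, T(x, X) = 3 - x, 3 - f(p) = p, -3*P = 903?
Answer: -17759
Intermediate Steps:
P = -301 (P = -1/3*903 = -301)
f(p) = 3 - p
y(R, M) = -9 + (M + R)**2 (y(R, M) = -9 + (R + M)**2 = -9 + (M + R)**2)
B(F, z) = -5 (B(F, z) = 3 - 1*8 = 3 - 8 = -5)
y(f(D), P)/B(3, -256) = (-9 + (-301 + (3 - 1*0))**2)/(-5) = (-9 + (-301 + (3 + 0))**2)*(-1/5) = (-9 + (-301 + 3)**2)*(-1/5) = (-9 + (-298)**2)*(-1/5) = (-9 + 88804)*(-1/5) = 88795*(-1/5) = -17759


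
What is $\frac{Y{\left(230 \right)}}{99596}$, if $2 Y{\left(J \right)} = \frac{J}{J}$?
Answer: $\frac{1}{199192} \approx 5.0203 \cdot 10^{-6}$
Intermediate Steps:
$Y{\left(J \right)} = \frac{1}{2}$ ($Y{\left(J \right)} = \frac{J \frac{1}{J}}{2} = \frac{1}{2} \cdot 1 = \frac{1}{2}$)
$\frac{Y{\left(230 \right)}}{99596} = \frac{1}{2 \cdot 99596} = \frac{1}{2} \cdot \frac{1}{99596} = \frac{1}{199192}$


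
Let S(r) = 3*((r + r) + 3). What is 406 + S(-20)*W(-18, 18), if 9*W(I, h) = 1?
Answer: 1181/3 ≈ 393.67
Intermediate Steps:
W(I, h) = 1/9 (W(I, h) = (1/9)*1 = 1/9)
S(r) = 9 + 6*r (S(r) = 3*(2*r + 3) = 3*(3 + 2*r) = 9 + 6*r)
406 + S(-20)*W(-18, 18) = 406 + (9 + 6*(-20))*(1/9) = 406 + (9 - 120)*(1/9) = 406 - 111*1/9 = 406 - 37/3 = 1181/3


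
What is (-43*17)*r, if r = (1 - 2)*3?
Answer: 2193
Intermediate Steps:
r = -3 (r = -1*3 = -3)
(-43*17)*r = -43*17*(-3) = -731*(-3) = 2193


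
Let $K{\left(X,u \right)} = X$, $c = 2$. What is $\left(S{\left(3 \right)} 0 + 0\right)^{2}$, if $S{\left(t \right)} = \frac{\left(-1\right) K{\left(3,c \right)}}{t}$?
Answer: $0$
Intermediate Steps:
$S{\left(t \right)} = - \frac{3}{t}$ ($S{\left(t \right)} = \frac{\left(-1\right) 3}{t} = - \frac{3}{t}$)
$\left(S{\left(3 \right)} 0 + 0\right)^{2} = \left(- \frac{3}{3} \cdot 0 + 0\right)^{2} = \left(\left(-3\right) \frac{1}{3} \cdot 0 + 0\right)^{2} = \left(\left(-1\right) 0 + 0\right)^{2} = \left(0 + 0\right)^{2} = 0^{2} = 0$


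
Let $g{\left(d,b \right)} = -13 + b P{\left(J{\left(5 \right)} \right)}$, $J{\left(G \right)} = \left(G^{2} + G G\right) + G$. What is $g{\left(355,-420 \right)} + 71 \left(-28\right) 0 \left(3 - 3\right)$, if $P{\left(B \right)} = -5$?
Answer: $2087$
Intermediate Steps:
$J{\left(G \right)} = G + 2 G^{2}$ ($J{\left(G \right)} = \left(G^{2} + G^{2}\right) + G = 2 G^{2} + G = G + 2 G^{2}$)
$g{\left(d,b \right)} = -13 - 5 b$ ($g{\left(d,b \right)} = -13 + b \left(-5\right) = -13 - 5 b$)
$g{\left(355,-420 \right)} + 71 \left(-28\right) 0 \left(3 - 3\right) = \left(-13 - -2100\right) + 71 \left(-28\right) 0 \left(3 - 3\right) = \left(-13 + 2100\right) - 1988 \cdot 0 \cdot 0 = 2087 - 0 = 2087 + 0 = 2087$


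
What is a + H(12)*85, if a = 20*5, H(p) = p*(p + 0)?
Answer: 12340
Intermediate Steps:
H(p) = p**2 (H(p) = p*p = p**2)
a = 100
a + H(12)*85 = 100 + 12**2*85 = 100 + 144*85 = 100 + 12240 = 12340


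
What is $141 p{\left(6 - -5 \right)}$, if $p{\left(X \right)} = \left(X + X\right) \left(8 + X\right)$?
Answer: $58938$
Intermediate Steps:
$p{\left(X \right)} = 2 X \left(8 + X\right)$
$141 p{\left(6 - -5 \right)} = 141 \cdot 2 \left(6 - -5\right) \left(8 + \left(6 - -5\right)\right) = 141 \cdot 2 \left(6 + 5\right) \left(8 + \left(6 + 5\right)\right) = 141 \cdot 2 \cdot 11 \left(8 + 11\right) = 141 \cdot 2 \cdot 11 \cdot 19 = 141 \cdot 418 = 58938$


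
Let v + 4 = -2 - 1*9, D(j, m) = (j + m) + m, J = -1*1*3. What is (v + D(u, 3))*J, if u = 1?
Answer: 24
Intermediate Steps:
J = -3 (J = -1*3 = -3)
D(j, m) = j + 2*m
v = -15 (v = -4 + (-2 - 1*9) = -4 + (-2 - 9) = -4 - 11 = -15)
(v + D(u, 3))*J = (-15 + (1 + 2*3))*(-3) = (-15 + (1 + 6))*(-3) = (-15 + 7)*(-3) = -8*(-3) = 24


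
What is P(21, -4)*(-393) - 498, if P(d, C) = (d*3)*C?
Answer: 98538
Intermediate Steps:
P(d, C) = 3*C*d (P(d, C) = (3*d)*C = 3*C*d)
P(21, -4)*(-393) - 498 = (3*(-4)*21)*(-393) - 498 = -252*(-393) - 498 = 99036 - 498 = 98538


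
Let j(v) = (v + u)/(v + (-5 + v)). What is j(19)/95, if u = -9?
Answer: 2/627 ≈ 0.0031898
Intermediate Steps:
j(v) = (-9 + v)/(-5 + 2*v) (j(v) = (v - 9)/(v + (-5 + v)) = (-9 + v)/(-5 + 2*v))
j(19)/95 = ((-9 + 19)/(-5 + 2*19))/95 = (10/(-5 + 38))/95 = (10/33)/95 = ((1/33)*10)/95 = (1/95)*(10/33) = 2/627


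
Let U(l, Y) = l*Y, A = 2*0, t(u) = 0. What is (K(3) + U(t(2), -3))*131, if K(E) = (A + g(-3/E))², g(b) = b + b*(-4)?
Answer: 1179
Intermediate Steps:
A = 0
U(l, Y) = Y*l
g(b) = -3*b (g(b) = b - 4*b = -3*b)
K(E) = 81/E² (K(E) = (0 - (-9)/E)² = (0 + 9/E)² = (9/E)² = 81/E²)
(K(3) + U(t(2), -3))*131 = (81/3² - 3*0)*131 = (81*(⅑) + 0)*131 = (9 + 0)*131 = 9*131 = 1179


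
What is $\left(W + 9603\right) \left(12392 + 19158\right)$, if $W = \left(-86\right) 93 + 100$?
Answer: $53792750$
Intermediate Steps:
$W = -7898$ ($W = -7998 + 100 = -7898$)
$\left(W + 9603\right) \left(12392 + 19158\right) = \left(-7898 + 9603\right) \left(12392 + 19158\right) = 1705 \cdot 31550 = 53792750$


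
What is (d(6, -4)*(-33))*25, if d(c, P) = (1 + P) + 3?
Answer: 0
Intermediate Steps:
d(c, P) = 4 + P
(d(6, -4)*(-33))*25 = ((4 - 4)*(-33))*25 = (0*(-33))*25 = 0*25 = 0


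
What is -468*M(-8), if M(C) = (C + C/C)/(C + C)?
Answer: -819/4 ≈ -204.75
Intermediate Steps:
M(C) = (1 + C)/(2*C) (M(C) = (C + 1)/((2*C)) = (1 + C)*(1/(2*C)) = (1 + C)/(2*C))
-468*M(-8) = -234*(1 - 8)/(-8) = -234*(-1)*(-7)/8 = -468*7/16 = -819/4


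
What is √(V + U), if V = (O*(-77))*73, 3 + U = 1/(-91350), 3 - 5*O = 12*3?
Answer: √1375805321954/6090 ≈ 192.60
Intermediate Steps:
O = -33/5 (O = ⅗ - 12*3/5 = ⅗ - ⅕*36 = ⅗ - 36/5 = -33/5 ≈ -6.6000)
U = -274051/91350 (U = -3 + 1/(-91350) = -3 - 1/91350 = -274051/91350 ≈ -3.0000)
V = 185493/5 (V = -33/5*(-77)*73 = (2541/5)*73 = 185493/5 ≈ 37099.)
√(V + U) = √(185493/5 - 274051/91350) = √(3388683059/91350) = √1375805321954/6090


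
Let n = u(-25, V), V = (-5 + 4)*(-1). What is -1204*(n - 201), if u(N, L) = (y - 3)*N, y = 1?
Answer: 181804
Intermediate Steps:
V = 1 (V = -1*(-1) = 1)
u(N, L) = -2*N (u(N, L) = (1 - 3)*N = -2*N)
n = 50 (n = -2*(-25) = 50)
-1204*(n - 201) = -1204*(50 - 201) = -1204*(-151) = 181804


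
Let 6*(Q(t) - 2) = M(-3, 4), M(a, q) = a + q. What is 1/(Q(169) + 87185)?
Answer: 6/523123 ≈ 1.1470e-5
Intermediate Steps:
Q(t) = 13/6 (Q(t) = 2 + (-3 + 4)/6 = 2 + (1/6)*1 = 2 + 1/6 = 13/6)
1/(Q(169) + 87185) = 1/(13/6 + 87185) = 1/(523123/6) = 6/523123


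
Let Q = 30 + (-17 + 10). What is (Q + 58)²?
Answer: 6561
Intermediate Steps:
Q = 23 (Q = 30 - 7 = 23)
(Q + 58)² = (23 + 58)² = 81² = 6561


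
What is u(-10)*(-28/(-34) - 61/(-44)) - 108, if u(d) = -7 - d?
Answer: -75825/748 ≈ -101.37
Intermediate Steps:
u(-10)*(-28/(-34) - 61/(-44)) - 108 = (-7 - 1*(-10))*(-28/(-34) - 61/(-44)) - 108 = (-7 + 10)*(-28*(-1/34) - 61*(-1/44)) - 108 = 3*(14/17 + 61/44) - 108 = 3*(1653/748) - 108 = 4959/748 - 108 = -75825/748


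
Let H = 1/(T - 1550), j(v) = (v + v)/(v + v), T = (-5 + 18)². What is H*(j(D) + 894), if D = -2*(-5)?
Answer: -895/1381 ≈ -0.64808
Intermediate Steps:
D = 10
T = 169 (T = 13² = 169)
j(v) = 1 (j(v) = (2*v)/((2*v)) = (2*v)*(1/(2*v)) = 1)
H = -1/1381 (H = 1/(169 - 1550) = 1/(-1381) = -1/1381 ≈ -0.00072411)
H*(j(D) + 894) = -(1 + 894)/1381 = -1/1381*895 = -895/1381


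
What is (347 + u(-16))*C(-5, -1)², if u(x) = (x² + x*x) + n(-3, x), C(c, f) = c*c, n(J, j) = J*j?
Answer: 566875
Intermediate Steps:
C(c, f) = c²
u(x) = -3*x + 2*x² (u(x) = (x² + x*x) - 3*x = (x² + x²) - 3*x = 2*x² - 3*x = -3*x + 2*x²)
(347 + u(-16))*C(-5, -1)² = (347 - 16*(-3 + 2*(-16)))*((-5)²)² = (347 - 16*(-3 - 32))*25² = (347 - 16*(-35))*625 = (347 + 560)*625 = 907*625 = 566875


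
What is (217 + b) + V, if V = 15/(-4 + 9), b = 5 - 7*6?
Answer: 183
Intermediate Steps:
b = -37 (b = 5 - 42 = -37)
V = 3 (V = 15/5 = 15*(1/5) = 3)
(217 + b) + V = (217 - 37) + 3 = 180 + 3 = 183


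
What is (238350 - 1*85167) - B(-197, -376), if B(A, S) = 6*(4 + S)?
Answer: 155415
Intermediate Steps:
B(A, S) = 24 + 6*S
(238350 - 1*85167) - B(-197, -376) = (238350 - 1*85167) - (24 + 6*(-376)) = (238350 - 85167) - (24 - 2256) = 153183 - 1*(-2232) = 153183 + 2232 = 155415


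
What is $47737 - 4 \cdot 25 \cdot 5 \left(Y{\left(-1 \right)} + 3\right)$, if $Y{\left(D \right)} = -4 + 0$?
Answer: $48237$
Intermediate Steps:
$Y{\left(D \right)} = -4$
$47737 - 4 \cdot 25 \cdot 5 \left(Y{\left(-1 \right)} + 3\right) = 47737 - 4 \cdot 25 \cdot 5 \left(-4 + 3\right) = 47737 - 100 \cdot 5 \left(-1\right) = 47737 - 100 \left(-5\right) = 47737 - -500 = 47737 + 500 = 48237$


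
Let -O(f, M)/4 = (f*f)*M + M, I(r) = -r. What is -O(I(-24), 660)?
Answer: 1523280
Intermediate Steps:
O(f, M) = -4*M - 4*M*f**2 (O(f, M) = -4*((f*f)*M + M) = -4*(f**2*M + M) = -4*(M*f**2 + M) = -4*(M + M*f**2) = -4*M - 4*M*f**2)
-O(I(-24), 660) = -(-4)*660*(1 + (-1*(-24))**2) = -(-4)*660*(1 + 24**2) = -(-4)*660*(1 + 576) = -(-4)*660*577 = -1*(-1523280) = 1523280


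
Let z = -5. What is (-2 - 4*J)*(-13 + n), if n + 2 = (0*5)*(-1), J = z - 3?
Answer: -450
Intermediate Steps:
J = -8 (J = -5 - 3 = -8)
n = -2 (n = -2 + (0*5)*(-1) = -2 + 0*(-1) = -2 + 0 = -2)
(-2 - 4*J)*(-13 + n) = (-2 - 4*(-8))*(-13 - 2) = (-2 + 32)*(-15) = 30*(-15) = -450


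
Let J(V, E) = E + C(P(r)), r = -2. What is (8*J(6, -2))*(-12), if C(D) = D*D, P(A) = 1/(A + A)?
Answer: 186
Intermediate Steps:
P(A) = 1/(2*A)
C(D) = D²
J(V, E) = 1/16 + E (J(V, E) = E + ((½)/(-2))² = E + ((½)*(-½))² = E + (-¼)² = E + 1/16 = 1/16 + E)
(8*J(6, -2))*(-12) = (8*(1/16 - 2))*(-12) = (8*(-31/16))*(-12) = -31/2*(-12) = 186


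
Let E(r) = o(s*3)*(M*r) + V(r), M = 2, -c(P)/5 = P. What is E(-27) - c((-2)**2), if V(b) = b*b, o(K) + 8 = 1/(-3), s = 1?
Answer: 1199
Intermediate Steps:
o(K) = -25/3 (o(K) = -8 + 1/(-3) = -8 + 1*(-1/3) = -8 - 1/3 = -25/3)
c(P) = -5*P
V(b) = b**2
E(r) = r**2 - 50*r/3 (E(r) = -50*r/3 + r**2 = r**2 - 50*r/3)
E(-27) - c((-2)**2) = (1/3)*(-27)*(-50 + 3*(-27)) - (-5)*(-2)**2 = (1/3)*(-27)*(-50 - 81) - (-5)*4 = (1/3)*(-27)*(-131) - 1*(-20) = 1179 + 20 = 1199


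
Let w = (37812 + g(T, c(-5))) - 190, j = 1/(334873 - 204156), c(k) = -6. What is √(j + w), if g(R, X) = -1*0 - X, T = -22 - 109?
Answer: 3*√71438572892401/130717 ≈ 193.98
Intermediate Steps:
T = -131
j = 1/130717 ≈ 7.6501e-6
g(R, X) = -X (g(R, X) = 0 - X = -X)
w = 37628 (w = (37812 - 1*(-6)) - 190 = (37812 + 6) - 190 = 37818 - 190 = 37628)
√(j + w) = √(1/130717 + 37628) = √(4918619277/130717) = 3*√71438572892401/130717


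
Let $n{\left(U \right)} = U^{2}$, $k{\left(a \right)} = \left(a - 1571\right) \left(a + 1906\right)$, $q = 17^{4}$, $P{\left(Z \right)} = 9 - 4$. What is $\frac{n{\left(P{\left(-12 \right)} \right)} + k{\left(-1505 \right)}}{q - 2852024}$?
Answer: $\frac{1233451}{2768503} \approx 0.44553$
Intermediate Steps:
$P{\left(Z \right)} = 5$ ($P{\left(Z \right)} = 9 - 4 = 5$)
$q = 83521$
$k{\left(a \right)} = \left(-1571 + a\right) \left(1906 + a\right)$
$\frac{n{\left(P{\left(-12 \right)} \right)} + k{\left(-1505 \right)}}{q - 2852024} = \frac{5^{2} + \left(-2994326 + \left(-1505\right)^{2} + 335 \left(-1505\right)\right)}{83521 - 2852024} = \frac{25 - 1233476}{-2768503} = \left(25 - 1233476\right) \left(- \frac{1}{2768503}\right) = \left(-1233451\right) \left(- \frac{1}{2768503}\right) = \frac{1233451}{2768503}$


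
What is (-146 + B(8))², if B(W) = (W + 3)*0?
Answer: 21316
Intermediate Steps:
B(W) = 0 (B(W) = (3 + W)*0 = 0)
(-146 + B(8))² = (-146 + 0)² = (-146)² = 21316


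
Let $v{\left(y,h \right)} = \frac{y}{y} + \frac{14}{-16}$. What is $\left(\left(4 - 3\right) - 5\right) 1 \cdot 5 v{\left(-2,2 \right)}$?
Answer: $- \frac{5}{2} \approx -2.5$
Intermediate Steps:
$v{\left(y,h \right)} = \frac{1}{8}$ ($v{\left(y,h \right)} = 1 + 14 \left(- \frac{1}{16}\right) = 1 - \frac{7}{8} = \frac{1}{8}$)
$\left(\left(4 - 3\right) - 5\right) 1 \cdot 5 v{\left(-2,2 \right)} = \left(\left(4 - 3\right) - 5\right) 1 \cdot 5 \cdot \frac{1}{8} = \left(1 - 5\right) 1 \cdot 5 \cdot \frac{1}{8} = \left(-4\right) 1 \cdot 5 \cdot \frac{1}{8} = \left(-4\right) 5 \cdot \frac{1}{8} = \left(-20\right) \frac{1}{8} = - \frac{5}{2}$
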